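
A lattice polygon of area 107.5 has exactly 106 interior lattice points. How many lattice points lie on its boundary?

5

Pick's theorem gives A = I + B/2 − 1, so B = 2(A − I + 1) = 2(107.5 − 106 + 1) = 5.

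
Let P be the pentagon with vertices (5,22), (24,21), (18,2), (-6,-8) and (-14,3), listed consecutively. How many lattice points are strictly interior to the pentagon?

The shoelace formula gives twice the area as |[5·21 − 24·22] + [24·2 − 18·21] + [18·(-8) − (-6)·2] + [(-6)·3 − (-14)·(-8)] + [(-14)·22 − 5·3]| = 1338, so the area is 669.
Summing gcd(|Δx|,|Δy|) over the edges gives the boundary count: gcd(19,1) + gcd(6,19) + gcd(24,10) + gcd(8,11) + gcd(19,19) = 1+1+2+1+19 = 24.
Pick's theorem gives I = A − B/2 + 1 = 669 − 24/2 + 1 = 658.

658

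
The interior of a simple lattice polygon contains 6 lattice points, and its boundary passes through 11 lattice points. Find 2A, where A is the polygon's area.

Pick's theorem states A = I + B/2 − 1, so A = 6 + 11/2 − 1 = 21/2.
Hence 2A = 21.

21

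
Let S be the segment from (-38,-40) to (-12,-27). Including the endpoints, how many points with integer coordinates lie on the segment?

14

The number of lattice points on a segment between lattice points is gcd(|Δx|,|Δy|) + 1 = gcd(26,13) + 1 = 13 + 1 = 14.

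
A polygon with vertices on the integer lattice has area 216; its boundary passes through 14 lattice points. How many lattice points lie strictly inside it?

From Pick's theorem, I = A − B/2 + 1 = 216 − 14/2 + 1 = 210.

210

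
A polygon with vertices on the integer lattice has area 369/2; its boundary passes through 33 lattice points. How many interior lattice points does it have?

169

From Pick's theorem, I = A − B/2 + 1 = 369/2 − 33/2 + 1 = 169.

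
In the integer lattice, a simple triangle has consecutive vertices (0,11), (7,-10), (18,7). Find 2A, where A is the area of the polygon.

350

The shoelace formula gives twice the area as |[0·(-10) − 7·11] + [7·7 − 18·(-10)] + [18·11 − 0·7]| = 350, so the area is 175.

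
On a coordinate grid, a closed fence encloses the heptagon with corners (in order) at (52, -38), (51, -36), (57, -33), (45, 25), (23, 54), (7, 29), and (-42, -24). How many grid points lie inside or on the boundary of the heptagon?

By the shoelace formula, twice the signed area is |[52·(-36) − 51·(-38)] + [51·(-33) − 57·(-36)] + [57·25 − 45·(-33)] + [45·54 − 23·25] + [23·29 − 7·54] + [7·(-24) − (-42)·29] + [(-42)·(-38) − 52·(-24)]| = 9383, so the area is 4691.5.
The number of boundary lattice points is Σ gcd(|Δx|,|Δy|) = gcd(1,2) + gcd(6,3) + gcd(12,58) + gcd(22,29) + gcd(16,25) + gcd(49,53) + gcd(94,14) = 1+3+2+1+1+1+2 = 11.
Pick's theorem gives I = A − B/2 + 1 = 4691.5 − 11/2 + 1 = 4687, so the closed region contains I + B = 4687 + 11 = 4698 lattice points.

4698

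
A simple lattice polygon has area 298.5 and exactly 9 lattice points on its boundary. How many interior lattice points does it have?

From Pick's theorem, I = A − B/2 + 1 = 298.5 − 9/2 + 1 = 295.

295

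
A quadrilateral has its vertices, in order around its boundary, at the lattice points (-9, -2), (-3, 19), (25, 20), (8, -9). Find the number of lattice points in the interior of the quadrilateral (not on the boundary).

595

The shoelace formula gives twice the area as |[(-9)·19 − (-3)·(-2)] + [(-3)·20 − 25·19] + [25·(-9) − 8·20] + [8·(-2) − (-9)·(-9)]| = 1194, so the area is 597.
The number of boundary lattice points is Σ gcd(|Δx|,|Δy|) = gcd(6,21) + gcd(28,1) + gcd(17,29) + gcd(17,7) = 3+1+1+1 = 6.
Pick's theorem gives I = A − B/2 + 1 = 597 − 6/2 + 1 = 595.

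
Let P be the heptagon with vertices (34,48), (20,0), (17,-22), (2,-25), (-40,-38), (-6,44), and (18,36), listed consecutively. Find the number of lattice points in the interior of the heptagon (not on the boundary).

The shoelace formula gives twice the area as |[34·0 − 20·48] + [20·(-22) − 17·0] + [17·(-25) − 2·(-22)] + [2·(-38) − (-40)·(-25)] + [(-40)·44 − (-6)·(-38)] + [(-6)·36 − 18·44] + [18·48 − 34·36]| = 6213, so the area is 3106.5.
Summing gcd(|Δx|,|Δy|) over the edges gives the boundary count: gcd(14,48) + gcd(3,22) + gcd(15,3) + gcd(42,13) + gcd(34,82) + gcd(24,8) + gcd(16,12) = 2+1+3+1+2+8+4 = 21.
By Pick's theorem A = I + B/2 − 1, so I = 3106.5 − 21/2 + 1 = 3097.

3097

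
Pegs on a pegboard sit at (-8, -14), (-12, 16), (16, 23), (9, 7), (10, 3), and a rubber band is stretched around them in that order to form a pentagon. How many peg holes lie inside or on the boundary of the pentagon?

548

The shoelace formula gives twice the area as |((-8)·16 − (-12)·(-14)) + ((-12)·23 − 16·16) + (16·7 − 9·23) + (9·3 − 10·7) + (10·(-14) − (-8)·3)| = 1082, so the area is 541.
Along each edge there are gcd(|Δx|,|Δy|)+1 lattice points, so counting each shared vertex once the boundary has gcd(4,30) + gcd(28,7) + gcd(7,16) + gcd(1,4) + gcd(18,17) = 2+7+1+1+1 = 12.
Pick's theorem gives I = A − B/2 + 1 = 541 − 12/2 + 1 = 536, so the closed region contains I + B = 536 + 12 = 548 lattice points.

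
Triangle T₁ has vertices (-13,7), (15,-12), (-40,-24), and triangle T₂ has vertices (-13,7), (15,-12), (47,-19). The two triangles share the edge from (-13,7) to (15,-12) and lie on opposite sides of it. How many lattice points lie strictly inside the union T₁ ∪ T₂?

The union is the simple quadrilateral with vertices (-13,7), (-40,-24), (15,-12), (47,-19) in order.
The shoelace formula gives twice the area as |[(-13)·(-24) − (-40)·7] + [(-40)·(-12) − 15·(-24)] + [15·(-19) − 47·(-12)] + [47·7 − (-13)·(-19)]| = 1793, so the area is 1793/2.
Along each edge there are gcd(|Δx|,|Δy|)+1 lattice points, so counting each shared vertex once the boundary has gcd(27,31) + gcd(55,12) + gcd(32,7) + gcd(60,26) = 1+1+1+2 = 5.
By Pick's theorem I = A − B/2 + 1 = 1793/2 − 5/2 + 1 = 895.

895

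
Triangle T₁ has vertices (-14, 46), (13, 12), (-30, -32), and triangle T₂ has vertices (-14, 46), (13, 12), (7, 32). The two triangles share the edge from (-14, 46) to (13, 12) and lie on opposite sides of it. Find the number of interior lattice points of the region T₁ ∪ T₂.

The union is the simple quadrilateral with vertices (-14, 46), (-30, -32), (13, 12), (7, 32) in order.
By the shoelace formula, twice the signed area is |[(-14)·(-32) − (-30)·46] + [(-30)·12 − 13·(-32)] + [13·32 − 7·12] + [7·46 − (-14)·32]| = 2986, so the area is 1493.
Summing gcd(|Δx|,|Δy|) over the edges gives the boundary count: gcd(16,78) + gcd(43,44) + gcd(6,20) + gcd(21,14) = 2+1+2+7 = 12.
By Pick's theorem I = A − B/2 + 1 = 1493 − 12/2 + 1 = 1488.

1488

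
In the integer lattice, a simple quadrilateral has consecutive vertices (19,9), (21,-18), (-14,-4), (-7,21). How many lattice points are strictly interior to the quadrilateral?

Using the shoelace formula, 2A = |[19·(-18) − 21·9] + [21·(-4) − (-14)·(-18)] + [(-14)·21 − (-7)·(-4)] + [(-7)·9 − 19·21]| = 1651, so the area is 1651/2.
The number of boundary lattice points is Σ gcd(|Δx|,|Δy|) = gcd(2,27) + gcd(35,14) + gcd(7,25) + gcd(26,12) = 1+7+1+2 = 11.
Pick's theorem gives I = A − B/2 + 1 = 1651/2 − 11/2 + 1 = 821.

821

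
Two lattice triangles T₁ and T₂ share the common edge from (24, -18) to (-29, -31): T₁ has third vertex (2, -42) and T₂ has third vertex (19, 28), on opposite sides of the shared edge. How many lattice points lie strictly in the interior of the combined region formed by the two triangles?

1743

The union is the simple quadrilateral with vertices (24, -18), (2, -42), (-29, -31), (19, 28) in order.
Using the shoelace formula, 2A = |[24·(-42) − 2·(-18)] + [2·(-31) − (-29)·(-42)] + [(-29)·28 − 19·(-31)] + [19·(-18) − 24·28]| = 3489, so the area is 1744.5.
Summing gcd(|Δx|,|Δy|) over the edges gives the boundary count: gcd(22,24) + gcd(31,11) + gcd(48,59) + gcd(5,46) = 2+1+1+1 = 5.
By Pick's theorem I = A − B/2 + 1 = 1744.5 − 5/2 + 1 = 1743.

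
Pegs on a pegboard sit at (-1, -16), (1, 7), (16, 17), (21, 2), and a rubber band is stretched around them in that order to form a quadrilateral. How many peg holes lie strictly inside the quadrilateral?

By the shoelace formula, twice the signed area is |[(-1)·7 − 1·(-16)] + [1·17 − 16·7] + [16·2 − 21·17] + [21·(-16) − (-1)·2]| = 745, so the area is 372.5.
The number of boundary lattice points is Σ gcd(|Δx|,|Δy|) = gcd(2,23) + gcd(15,10) + gcd(5,15) + gcd(22,18) = 1+5+5+2 = 13.
Pick's theorem gives I = A − B/2 + 1 = 372.5 − 13/2 + 1 = 367.

367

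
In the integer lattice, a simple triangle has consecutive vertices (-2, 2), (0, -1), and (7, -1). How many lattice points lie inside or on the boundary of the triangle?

By the shoelace formula, twice the signed area is |((-2)·(-1) − 0·2) + (0·(-1) − 7·(-1)) + (7·2 − (-2)·(-1))| = 21, so the area is 10.5.
Along each edge there are gcd(|Δx|,|Δy|)+1 lattice points, so counting each shared vertex once the boundary has gcd(2,3) + gcd(7,0) + gcd(9,3) = 1+7+3 = 11.
Pick's theorem gives I = A − B/2 + 1 = 10.5 − 11/2 + 1 = 6, so the closed region contains I + B = 6 + 11 = 17 lattice points.

17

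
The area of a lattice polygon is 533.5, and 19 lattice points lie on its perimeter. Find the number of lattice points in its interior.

From Pick's theorem, I = A − B/2 + 1 = 533.5 − 19/2 + 1 = 525.

525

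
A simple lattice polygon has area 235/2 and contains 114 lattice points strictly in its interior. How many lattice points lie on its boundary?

9

Pick's theorem gives A = I + B/2 − 1, so B = 2(A − I + 1) = 2(235/2 − 114 + 1) = 9.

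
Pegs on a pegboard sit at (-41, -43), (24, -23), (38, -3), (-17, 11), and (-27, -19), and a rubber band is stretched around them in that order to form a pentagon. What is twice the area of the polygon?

4146

By the shoelace formula, twice the signed area is |[(-41)·(-23) − 24·(-43)] + [24·(-3) − 38·(-23)] + [38·11 − (-17)·(-3)] + [(-17)·(-19) − (-27)·11] + [(-27)·(-43) − (-41)·(-19)]| = 4146, so the area is 2073.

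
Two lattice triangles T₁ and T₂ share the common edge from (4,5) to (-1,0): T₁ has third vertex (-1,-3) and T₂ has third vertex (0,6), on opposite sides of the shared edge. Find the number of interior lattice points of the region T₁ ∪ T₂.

The union is the simple quadrilateral with vertices (4,5), (-1,-3), (-1,0), (0,6) in order.
Using the shoelace formula, 2A = |[4·(-3) − (-1)·5] + [(-1)·0 − (-1)·(-3)] + [(-1)·6 − 0·0] + [0·5 − 4·6]| = 40, so the area is 20.
Summing gcd(|Δx|,|Δy|) over the edges gives the boundary count: gcd(5,8) + gcd(0,3) + gcd(1,6) + gcd(4,1) = 1+3+1+1 = 6.
By Pick's theorem I = A − B/2 + 1 = 20 − 6/2 + 1 = 18.

18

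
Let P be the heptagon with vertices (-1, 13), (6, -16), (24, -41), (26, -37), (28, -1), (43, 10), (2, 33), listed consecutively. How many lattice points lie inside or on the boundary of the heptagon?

By the shoelace formula, twice the signed area is |[(-1)·(-16) − 6·13] + [6·(-41) − 24·(-16)] + [24·(-37) − 26·(-41)] + [26·(-1) − 28·(-37)] + [28·10 − 43·(-1)] + [43·33 − 2·10] + [2·13 − (-1)·33]| = 3045, so the area is 3045/2.
The number of boundary lattice points is Σ gcd(|Δx|,|Δy|) = gcd(7,29) + gcd(18,25) + gcd(2,4) + gcd(2,36) + gcd(15,11) + gcd(41,23) + gcd(3,20) = 1+1+2+2+1+1+1 = 9.
Pick's theorem gives I = A − B/2 + 1 = 3045/2 − 9/2 + 1 = 1519, so the closed region contains I + B = 1519 + 9 = 1528 lattice points.

1528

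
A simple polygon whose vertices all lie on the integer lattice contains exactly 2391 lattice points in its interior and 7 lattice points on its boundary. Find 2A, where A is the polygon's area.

Pick's theorem states A = I + B/2 − 1, so A = 2391 + 7/2 − 1 = 4787/2.
Hence 2A = 4787.

4787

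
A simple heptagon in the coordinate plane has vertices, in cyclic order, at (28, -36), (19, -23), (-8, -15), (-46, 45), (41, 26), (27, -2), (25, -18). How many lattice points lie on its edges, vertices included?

24

The number of boundary lattice points is Σ gcd(|Δx|,|Δy|) = gcd(9,13) + gcd(27,8) + gcd(38,60) + gcd(87,19) + gcd(14,28) + gcd(2,16) + gcd(3,18) = 1+1+2+1+14+2+3 = 24.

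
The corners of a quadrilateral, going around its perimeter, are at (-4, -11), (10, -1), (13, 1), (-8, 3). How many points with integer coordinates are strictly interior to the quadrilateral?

140

The shoelace formula gives twice the area as |((-4)·(-1) − 10·(-11)) + (10·1 − 13·(-1)) + (13·3 − (-8)·1) + ((-8)·(-11) − (-4)·3)| = 284, so the area is 142.
Summing gcd(|Δx|,|Δy|) over the edges gives the boundary count: gcd(14,10) + gcd(3,2) + gcd(21,2) + gcd(4,14) = 2+1+1+2 = 6.
Pick's theorem gives I = A − B/2 + 1 = 142 − 6/2 + 1 = 140.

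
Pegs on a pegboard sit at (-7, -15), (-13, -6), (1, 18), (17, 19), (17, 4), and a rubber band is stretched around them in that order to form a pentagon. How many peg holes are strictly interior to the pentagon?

565

By the shoelace formula, twice the signed area is |((-7)·(-6) − (-13)·(-15)) + ((-13)·18 − 1·(-6)) + (1·19 − 17·18) + (17·4 − 17·19) + (17·(-15) − (-7)·4)| = 1150, so the area is 575.
Along each edge there are gcd(|Δx|,|Δy|)+1 lattice points, so counting each shared vertex once the boundary has gcd(6,9) + gcd(14,24) + gcd(16,1) + gcd(0,15) + gcd(24,19) = 3+2+1+15+1 = 22.
By Pick's theorem A = I + B/2 − 1, so I = 575 − 22/2 + 1 = 565.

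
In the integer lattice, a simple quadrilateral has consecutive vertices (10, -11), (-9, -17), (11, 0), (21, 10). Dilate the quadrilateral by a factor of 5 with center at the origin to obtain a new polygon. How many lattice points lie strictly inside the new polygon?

3756

By the shoelace formula, twice the signed area is |[10·(-17) − (-9)·(-11)] + [(-9)·0 − 11·(-17)] + [11·10 − 21·0] + [21·(-11) − 10·10]| = 303, so the area is 303/2.
Along each edge there are gcd(|Δx|,|Δy|)+1 lattice points, so counting each shared vertex once the boundary has gcd(19,6) + gcd(20,17) + gcd(10,10) + gcd(11,21) = 1+1+10+1 = 13.
Scaling by 5 multiplies the area by 5² = 25 (so the new area is 7575/2) and multiplies the boundary lattice-point count by 5, giving 65.
By Pick's theorem, the interior count of the dilated polygon is 7575/2 − 65/2 + 1 = 3756.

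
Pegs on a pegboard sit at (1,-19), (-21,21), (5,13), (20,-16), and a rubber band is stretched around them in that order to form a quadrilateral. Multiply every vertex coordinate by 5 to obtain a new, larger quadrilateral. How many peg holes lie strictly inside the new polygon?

18236

The shoelace formula gives twice the area as |(1·21 − (-21)·(-19)) + ((-21)·13 − 5·21) + (5·(-16) − 20·13) + (20·(-19) − 1·(-16))| = 1460, so the area is 730.
Summing gcd(|Δx|,|Δy|) over the edges gives the boundary count: gcd(22,40) + gcd(26,8) + gcd(15,29) + gcd(19,3) = 2+2+1+1 = 6.
Scaling by 5 multiplies the area by 5² = 25 (so the new area is 18250) and multiplies the boundary lattice-point count by 5, giving 30.
By Pick's theorem, the interior count of the dilated polygon is 18250 − 30/2 + 1 = 18236.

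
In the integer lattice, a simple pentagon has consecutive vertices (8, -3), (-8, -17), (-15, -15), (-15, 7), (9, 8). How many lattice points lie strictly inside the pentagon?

Using the shoelace formula, 2A = |(8·(-17) − (-8)·(-3)) + ((-8)·(-15) − (-15)·(-17)) + ((-15)·7 − (-15)·(-15)) + ((-15)·8 − 9·7) + (9·(-3) − 8·8)| = 899, so the area is 449.5.
Along each edge there are gcd(|Δx|,|Δy|)+1 lattice points, so counting each shared vertex once the boundary has gcd(16,14) + gcd(7,2) + gcd(0,22) + gcd(24,1) + gcd(1,11) = 2+1+22+1+1 = 27.
Pick's theorem gives I = A − B/2 + 1 = 449.5 − 27/2 + 1 = 437.

437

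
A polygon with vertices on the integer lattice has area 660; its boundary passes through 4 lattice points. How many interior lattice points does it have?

From Pick's theorem, I = A − B/2 + 1 = 660 − 4/2 + 1 = 659.

659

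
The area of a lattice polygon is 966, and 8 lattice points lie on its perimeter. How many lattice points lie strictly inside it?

Pick's theorem A = I + B/2 − 1 rearranges to I = A − B/2 + 1 = 966 − 8/2 + 1 = 963.

963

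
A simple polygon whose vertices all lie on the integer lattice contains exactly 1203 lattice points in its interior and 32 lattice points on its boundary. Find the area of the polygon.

By Pick's theorem, A = I + B/2 − 1 = 1203 + 32/2 − 1 = 1218.

1218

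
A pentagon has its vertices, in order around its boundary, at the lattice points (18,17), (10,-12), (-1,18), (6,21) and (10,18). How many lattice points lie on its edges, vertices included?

5

Along each edge there are gcd(|Δx|,|Δy|)+1 lattice points, so counting each shared vertex once the boundary has gcd(8,29) + gcd(11,30) + gcd(7,3) + gcd(4,3) + gcd(8,1) = 1+1+1+1+1 = 5.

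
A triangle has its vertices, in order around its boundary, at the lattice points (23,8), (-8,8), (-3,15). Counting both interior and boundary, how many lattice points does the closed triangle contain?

126

Using the shoelace formula, 2A = |(23·8 − (-8)·8) + ((-8)·15 − (-3)·8) + ((-3)·8 − 23·15)| = 217, so the area is 108.5.
Along each edge there are gcd(|Δx|,|Δy|)+1 lattice points, so counting each shared vertex once the boundary has gcd(31,0) + gcd(5,7) + gcd(26,7) = 31+1+1 = 33.
Pick's theorem gives I = A − B/2 + 1 = 108.5 − 33/2 + 1 = 93, so the closed region contains I + B = 93 + 33 = 126 lattice points.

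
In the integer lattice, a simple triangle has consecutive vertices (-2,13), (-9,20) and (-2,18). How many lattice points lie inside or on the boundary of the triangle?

By the shoelace formula, twice the signed area is |((-2)·20 − (-9)·13) + ((-9)·18 − (-2)·20) + ((-2)·13 − (-2)·18)| = 35, so the area is 17.5.
The number of boundary lattice points is Σ gcd(|Δx|,|Δy|) = gcd(7,7) + gcd(7,2) + gcd(0,5) = 7+1+5 = 13.
Pick's theorem gives I = A − B/2 + 1 = 17.5 − 13/2 + 1 = 12, so the closed region contains I + B = 12 + 13 = 25 lattice points.

25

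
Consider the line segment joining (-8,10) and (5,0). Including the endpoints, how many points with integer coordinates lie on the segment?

The number of lattice points on a segment between lattice points is gcd(|Δx|,|Δy|) + 1 = gcd(13,10) + 1 = 1 + 1 = 2.

2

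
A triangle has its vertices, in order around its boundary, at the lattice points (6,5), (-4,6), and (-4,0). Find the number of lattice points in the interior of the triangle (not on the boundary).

25

By the shoelace formula, twice the signed area is |(6·6 − (-4)·5) + ((-4)·0 − (-4)·6) + ((-4)·5 − 6·0)| = 60, so the area is 30.
The number of boundary lattice points is Σ gcd(|Δx|,|Δy|) = gcd(10,1) + gcd(0,6) + gcd(10,5) = 1+6+5 = 12.
Pick's theorem gives I = A − B/2 + 1 = 30 − 12/2 + 1 = 25.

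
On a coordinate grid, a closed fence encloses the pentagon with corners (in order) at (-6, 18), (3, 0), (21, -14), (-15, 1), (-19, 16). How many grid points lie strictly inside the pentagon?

369

Using the shoelace formula, 2A = |[(-6)·0 − 3·18] + [3·(-14) − 21·0] + [21·1 − (-15)·(-14)] + [(-15)·16 − (-19)·1] + [(-19)·18 − (-6)·16]| = 752, so the area is 376.
Summing gcd(|Δx|,|Δy|) over the edges gives the boundary count: gcd(9,18) + gcd(18,14) + gcd(36,15) + gcd(4,15) + gcd(13,2) = 9+2+3+1+1 = 16.
Pick's theorem gives I = A − B/2 + 1 = 376 − 16/2 + 1 = 369.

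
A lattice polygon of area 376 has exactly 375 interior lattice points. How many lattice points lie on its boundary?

4

Pick's theorem gives A = I + B/2 − 1, so B = 2(A − I + 1) = 2(376 − 375 + 1) = 4.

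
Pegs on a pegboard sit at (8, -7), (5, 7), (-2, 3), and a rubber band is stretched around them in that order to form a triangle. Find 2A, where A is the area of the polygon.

The shoelace formula gives twice the area as |[8·7 − 5·(-7)] + [5·3 − (-2)·7] + [(-2)·(-7) − 8·3]| = 110, so the area is 55.

110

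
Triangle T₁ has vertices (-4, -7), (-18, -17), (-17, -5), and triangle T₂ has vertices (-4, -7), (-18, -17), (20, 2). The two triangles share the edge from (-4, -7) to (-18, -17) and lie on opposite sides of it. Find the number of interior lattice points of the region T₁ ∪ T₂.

125

The union is the simple quadrilateral with vertices (-4, -7), (-17, -5), (-18, -17), (20, 2) in order.
The shoelace formula gives twice the area as |[(-4)·(-5) − (-17)·(-7)] + [(-17)·(-17) − (-18)·(-5)] + [(-18)·2 − 20·(-17)] + [20·(-7) − (-4)·2]| = 272, so the area is 136.
Along each edge there are gcd(|Δx|,|Δy|)+1 lattice points, so counting each shared vertex once the boundary has gcd(13,2) + gcd(1,12) + gcd(38,19) + gcd(24,9) = 1+1+19+3 = 24.
By Pick's theorem I = A − B/2 + 1 = 136 − 24/2 + 1 = 125.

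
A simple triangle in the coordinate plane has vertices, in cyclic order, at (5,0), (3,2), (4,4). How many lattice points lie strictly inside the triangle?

The shoelace formula gives twice the area as |[5·2 − 3·0] + [3·4 − 4·2] + [4·0 − 5·4]| = 6, so the area is 3.
Summing gcd(|Δx|,|Δy|) over the edges gives the boundary count: gcd(2,2) + gcd(1,2) + gcd(1,4) = 2+1+1 = 4.
By Pick's theorem A = I + B/2 − 1, so I = 3 − 4/2 + 1 = 2.

2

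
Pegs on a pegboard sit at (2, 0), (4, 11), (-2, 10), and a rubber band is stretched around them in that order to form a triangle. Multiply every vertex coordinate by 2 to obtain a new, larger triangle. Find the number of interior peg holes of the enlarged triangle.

By the shoelace formula, twice the signed area is |[2·11 − 4·0] + [4·10 − (-2)·11] + [(-2)·0 − 2·10]| = 64, so the area is 32.
Along each edge there are gcd(|Δx|,|Δy|)+1 lattice points, so counting each shared vertex once the boundary has gcd(2,11) + gcd(6,1) + gcd(4,10) = 1+1+2 = 4.
Scaling by 2 multiplies the area by 2² = 4 (so the new area is 128) and multiplies the boundary lattice-point count by 2, giving 8.
By Pick's theorem, the interior count of the dilated polygon is 128 − 8/2 + 1 = 125.

125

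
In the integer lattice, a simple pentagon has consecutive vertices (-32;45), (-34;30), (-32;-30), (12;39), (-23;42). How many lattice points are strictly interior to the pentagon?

1683

By the shoelace formula, twice the signed area is |[(-32)·30 − (-34)·45] + [(-34)·(-30) − (-32)·30] + [(-32)·39 − 12·(-30)] + [12·42 − (-23)·39] + [(-23)·45 − (-32)·42]| = 3372, so the area is 1686.
Along each edge there are gcd(|Δx|,|Δy|)+1 lattice points, so counting each shared vertex once the boundary has gcd(2,15) + gcd(2,60) + gcd(44,69) + gcd(35,3) + gcd(9,3) = 1+2+1+1+3 = 8.
By Pick's theorem A = I + B/2 − 1, so I = 1686 − 8/2 + 1 = 1683.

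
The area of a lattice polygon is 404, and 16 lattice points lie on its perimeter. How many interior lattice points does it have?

397

Pick's theorem A = I + B/2 − 1 rearranges to I = A − B/2 + 1 = 404 − 16/2 + 1 = 397.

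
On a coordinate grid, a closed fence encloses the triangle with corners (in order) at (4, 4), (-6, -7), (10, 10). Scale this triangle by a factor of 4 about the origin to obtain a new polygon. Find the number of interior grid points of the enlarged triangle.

By the shoelace formula, twice the signed area is |(4·(-7) − (-6)·4) + ((-6)·10 − 10·(-7)) + (10·4 − 4·10)| = 6, so the area is 3.
The number of boundary lattice points is Σ gcd(|Δx|,|Δy|) = gcd(10,11) + gcd(16,17) + gcd(6,6) = 1+1+6 = 8.
Scaling by 4 multiplies the area by 4² = 16 (so the new area is 48) and multiplies the boundary lattice-point count by 4, giving 32.
By Pick's theorem, the interior count of the dilated polygon is 48 − 32/2 + 1 = 33.

33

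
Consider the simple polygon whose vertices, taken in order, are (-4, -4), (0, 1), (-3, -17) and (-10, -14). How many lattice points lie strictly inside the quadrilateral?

By the shoelace formula, twice the signed area is |((-4)·1 − 0·(-4)) + (0·(-17) − (-3)·1) + ((-3)·(-14) − (-10)·(-17)) + ((-10)·(-4) − (-4)·(-14))| = 145, so the area is 72.5.
Summing gcd(|Δx|,|Δy|) over the edges gives the boundary count: gcd(4,5) + gcd(3,18) + gcd(7,3) + gcd(6,10) = 1+3+1+2 = 7.
By Pick's theorem A = I + B/2 − 1, so I = 72.5 − 7/2 + 1 = 70.

70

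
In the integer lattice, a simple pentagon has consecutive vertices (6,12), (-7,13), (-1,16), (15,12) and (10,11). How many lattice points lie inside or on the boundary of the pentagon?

51

The shoelace formula gives twice the area as |[6·13 − (-7)·12] + [(-7)·16 − (-1)·13] + [(-1)·12 − 15·16] + [15·11 − 10·12] + [10·12 − 6·11]| = 90, so the area is 45.
The number of boundary lattice points is Σ gcd(|Δx|,|Δy|) = gcd(13,1) + gcd(6,3) + gcd(16,4) + gcd(5,1) + gcd(4,1) = 1+3+4+1+1 = 10.
Pick's theorem gives I = A − B/2 + 1 = 45 − 10/2 + 1 = 41, so the closed region contains I + B = 41 + 10 = 51 lattice points.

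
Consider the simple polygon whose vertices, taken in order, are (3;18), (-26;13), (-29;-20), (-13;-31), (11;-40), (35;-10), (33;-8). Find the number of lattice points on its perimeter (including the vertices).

18

The number of boundary lattice points is Σ gcd(|Δx|,|Δy|) = gcd(29,5) + gcd(3,33) + gcd(16,11) + gcd(24,9) + gcd(24,30) + gcd(2,2) + gcd(30,26) = 1+3+1+3+6+2+2 = 18.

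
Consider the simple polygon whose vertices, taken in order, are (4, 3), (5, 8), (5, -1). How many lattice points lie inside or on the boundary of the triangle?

Using the shoelace formula, 2A = |[4·8 − 5·3] + [5·(-1) − 5·8] + [5·3 − 4·(-1)]| = 9, so the area is 4.5.
Along each edge there are gcd(|Δx|,|Δy|)+1 lattice points, so counting each shared vertex once the boundary has gcd(1,5) + gcd(0,9) + gcd(1,4) = 1+9+1 = 11.
Pick's theorem gives I = A − B/2 + 1 = 4.5 − 11/2 + 1 = 0, so the closed region contains I + B = 0 + 11 = 11 lattice points.

11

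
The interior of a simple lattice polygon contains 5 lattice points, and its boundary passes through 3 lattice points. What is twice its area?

11

Pick's theorem states A = I + B/2 − 1, so A = 5 + 3/2 − 1 = 11/2.
Hence 2A = 11.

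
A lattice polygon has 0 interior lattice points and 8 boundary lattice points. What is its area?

By Pick's theorem, A = I + B/2 − 1 = 0 + 8/2 − 1 = 3.

3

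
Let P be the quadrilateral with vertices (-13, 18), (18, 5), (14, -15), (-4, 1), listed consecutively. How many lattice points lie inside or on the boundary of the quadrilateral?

The shoelace formula gives twice the area as |[(-13)·5 − 18·18] + [18·(-15) − 14·5] + [14·1 − (-4)·(-15)] + [(-4)·18 − (-13)·1]| = 834, so the area is 417.
Summing gcd(|Δx|,|Δy|) over the edges gives the boundary count: gcd(31,13) + gcd(4,20) + gcd(18,16) + gcd(9,17) = 1+4+2+1 = 8.
Pick's theorem gives I = A − B/2 + 1 = 417 − 8/2 + 1 = 414, so the closed region contains I + B = 414 + 8 = 422 lattice points.

422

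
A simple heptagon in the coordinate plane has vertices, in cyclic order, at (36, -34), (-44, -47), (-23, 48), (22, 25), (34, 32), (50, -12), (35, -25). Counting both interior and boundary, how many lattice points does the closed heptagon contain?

By the shoelace formula, twice the signed area is |(36·(-47) − (-44)·(-34)) + ((-44)·48 − (-23)·(-47)) + ((-23)·25 − 22·48) + (22·32 − 34·25) + (34·(-12) − 50·32) + (50·(-25) − 35·(-12)) + (35·(-34) − 36·(-25))| = 11286, so the area is 5643.
Along each edge there are gcd(|Δx|,|Δy|)+1 lattice points, so counting each shared vertex once the boundary has gcd(80,13) + gcd(21,95) + gcd(45,23) + gcd(12,7) + gcd(16,44) + gcd(15,13) + gcd(1,9) = 1+1+1+1+4+1+1 = 10.
Pick's theorem gives I = A − B/2 + 1 = 5643 − 10/2 + 1 = 5639, so the closed region contains I + B = 5639 + 10 = 5649 lattice points.

5649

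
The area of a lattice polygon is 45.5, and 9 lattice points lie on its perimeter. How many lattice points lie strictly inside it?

From Pick's theorem, I = A − B/2 + 1 = 45.5 − 9/2 + 1 = 42.

42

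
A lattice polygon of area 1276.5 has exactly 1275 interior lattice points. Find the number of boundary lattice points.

5

Pick's theorem gives A = I + B/2 − 1, so B = 2(A − I + 1) = 2(1276.5 − 1275 + 1) = 5.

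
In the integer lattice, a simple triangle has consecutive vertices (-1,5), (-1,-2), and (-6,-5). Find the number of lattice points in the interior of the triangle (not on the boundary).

12

Using the shoelace formula, 2A = |((-1)·(-2) − (-1)·5) + ((-1)·(-5) − (-6)·(-2)) + ((-6)·5 − (-1)·(-5))| = 35, so the area is 35/2.
The number of boundary lattice points is Σ gcd(|Δx|,|Δy|) = gcd(0,7) + gcd(5,3) + gcd(5,10) = 7+1+5 = 13.
Pick's theorem gives I = A − B/2 + 1 = 35/2 − 13/2 + 1 = 12.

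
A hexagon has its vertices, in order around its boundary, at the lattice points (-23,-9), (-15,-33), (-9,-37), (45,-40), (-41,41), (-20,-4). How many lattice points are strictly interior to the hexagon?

2084

Using the shoelace formula, 2A = |[(-23)·(-33) − (-15)·(-9)] + [(-15)·(-37) − (-9)·(-33)] + [(-9)·(-40) − 45·(-37)] + [45·41 − (-41)·(-40)] + [(-41)·(-4) − (-20)·41] + [(-20)·(-9) − (-23)·(-4)]| = 4184, so the area is 2092.
Along each edge there are gcd(|Δx|,|Δy|)+1 lattice points, so counting each shared vertex once the boundary has gcd(8,24) + gcd(6,4) + gcd(54,3) + gcd(86,81) + gcd(21,45) + gcd(3,5) = 8+2+3+1+3+1 = 18.
By Pick's theorem A = I + B/2 − 1, so I = 2092 − 18/2 + 1 = 2084.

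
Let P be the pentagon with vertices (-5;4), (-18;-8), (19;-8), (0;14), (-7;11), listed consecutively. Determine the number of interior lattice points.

380

Using the shoelace formula, 2A = |((-5)·(-8) − (-18)·4) + ((-18)·(-8) − 19·(-8)) + (19·14 − 0·(-8)) + (0·11 − (-7)·14) + ((-7)·4 − (-5)·11)| = 799, so the area is 399.5.
Summing gcd(|Δx|,|Δy|) over the edges gives the boundary count: gcd(13,12) + gcd(37,0) + gcd(19,22) + gcd(7,3) + gcd(2,7) = 1+37+1+1+1 = 41.
Pick's theorem gives I = A − B/2 + 1 = 399.5 − 41/2 + 1 = 380.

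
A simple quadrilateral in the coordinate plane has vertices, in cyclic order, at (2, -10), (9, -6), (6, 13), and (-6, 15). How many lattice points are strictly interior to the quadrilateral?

The shoelace formula gives twice the area as |(2·(-6) − 9·(-10)) + (9·13 − 6·(-6)) + (6·15 − (-6)·13) + ((-6)·(-10) − 2·15)| = 429, so the area is 214.5.
The number of boundary lattice points is Σ gcd(|Δx|,|Δy|) = gcd(7,4) + gcd(3,19) + gcd(12,2) + gcd(8,25) = 1+1+2+1 = 5.
Pick's theorem gives I = A − B/2 + 1 = 214.5 − 5/2 + 1 = 213.

213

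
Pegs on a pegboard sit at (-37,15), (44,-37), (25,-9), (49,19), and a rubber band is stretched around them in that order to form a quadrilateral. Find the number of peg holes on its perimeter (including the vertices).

8

The number of boundary lattice points is Σ gcd(|Δx|,|Δy|) = gcd(81,52) + gcd(19,28) + gcd(24,28) + gcd(86,4) = 1+1+4+2 = 8.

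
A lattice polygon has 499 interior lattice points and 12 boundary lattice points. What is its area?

504

By Pick's theorem, A = I + B/2 − 1 = 499 + 12/2 − 1 = 504.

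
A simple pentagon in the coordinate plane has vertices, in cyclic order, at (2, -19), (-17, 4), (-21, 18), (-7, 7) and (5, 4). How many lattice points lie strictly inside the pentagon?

By the shoelace formula, twice the signed area is |(2·4 − (-17)·(-19)) + ((-17)·18 − (-21)·4) + ((-21)·7 − (-7)·18) + ((-7)·4 − 5·7) + (5·(-19) − 2·4)| = 724, so the area is 362.
The number of boundary lattice points is Σ gcd(|Δx|,|Δy|) = gcd(19,23) + gcd(4,14) + gcd(14,11) + gcd(12,3) + gcd(3,23) = 1+2+1+3+1 = 8.
Pick's theorem gives I = A − B/2 + 1 = 362 − 8/2 + 1 = 359.

359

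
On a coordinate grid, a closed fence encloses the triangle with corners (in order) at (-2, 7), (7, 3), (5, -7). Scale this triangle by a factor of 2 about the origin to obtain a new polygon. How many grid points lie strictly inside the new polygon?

187

By the shoelace formula, twice the signed area is |((-2)·3 − 7·7) + (7·(-7) − 5·3) + (5·7 − (-2)·(-7))| = 98, so the area is 49.
The number of boundary lattice points is Σ gcd(|Δx|,|Δy|) = gcd(9,4) + gcd(2,10) + gcd(7,14) = 1+2+7 = 10.
Scaling by 2 multiplies the area by 2² = 4 (so the new area is 196) and multiplies the boundary lattice-point count by 2, giving 20.
By Pick's theorem, the interior count of the dilated polygon is 196 − 20/2 + 1 = 187.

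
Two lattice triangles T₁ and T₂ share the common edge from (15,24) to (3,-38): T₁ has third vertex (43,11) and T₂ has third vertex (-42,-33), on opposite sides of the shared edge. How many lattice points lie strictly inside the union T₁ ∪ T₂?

The union is the simple quadrilateral with vertices (15,24), (43,11), (3,-38), (-42,-33) in order.
Using the shoelace formula, 2A = |(15·11 − 43·24) + (43·(-38) − 3·11) + (3·(-33) − (-42)·(-38)) + ((-42)·24 − 15·(-33))| = 4742, so the area is 2371.
Along each edge there are gcd(|Δx|,|Δy|)+1 lattice points, so counting each shared vertex once the boundary has gcd(28,13) + gcd(40,49) + gcd(45,5) + gcd(57,57) = 1+1+5+57 = 64.
By Pick's theorem I = A − B/2 + 1 = 2371 − 64/2 + 1 = 2340.

2340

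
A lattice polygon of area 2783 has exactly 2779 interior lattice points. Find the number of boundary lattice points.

10

Pick's theorem gives A = I + B/2 − 1, so B = 2(A − I + 1) = 2(2783 − 2779 + 1) = 10.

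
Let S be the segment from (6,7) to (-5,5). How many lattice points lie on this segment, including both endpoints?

2

The number of lattice points on a segment between lattice points is gcd(|Δx|,|Δy|) + 1 = gcd(11,2) + 1 = 1 + 1 = 2.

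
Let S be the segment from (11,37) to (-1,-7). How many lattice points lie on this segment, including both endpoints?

The number of lattice points on a segment between lattice points is gcd(|Δx|,|Δy|) + 1 = gcd(12,44) + 1 = 4 + 1 = 5.

5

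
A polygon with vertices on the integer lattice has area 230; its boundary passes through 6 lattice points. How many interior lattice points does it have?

Pick's theorem A = I + B/2 − 1 rearranges to I = A − B/2 + 1 = 230 − 6/2 + 1 = 228.

228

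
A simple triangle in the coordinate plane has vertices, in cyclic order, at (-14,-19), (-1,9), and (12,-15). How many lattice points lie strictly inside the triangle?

The shoelace formula gives twice the area as |((-14)·9 − (-1)·(-19)) + ((-1)·(-15) − 12·9) + (12·(-19) − (-14)·(-15))| = 676, so the area is 338.
Summing gcd(|Δx|,|Δy|) over the edges gives the boundary count: gcd(13,28) + gcd(13,24) + gcd(26,4) = 1+1+2 = 4.
By Pick's theorem A = I + B/2 − 1, so I = 338 − 4/2 + 1 = 337.

337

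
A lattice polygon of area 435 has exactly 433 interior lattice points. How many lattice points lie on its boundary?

Pick's theorem gives A = I + B/2 − 1, so B = 2(A − I + 1) = 2(435 − 433 + 1) = 6.

6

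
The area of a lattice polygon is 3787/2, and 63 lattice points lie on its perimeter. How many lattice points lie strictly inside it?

1863

From Pick's theorem, I = A − B/2 + 1 = 3787/2 − 63/2 + 1 = 1863.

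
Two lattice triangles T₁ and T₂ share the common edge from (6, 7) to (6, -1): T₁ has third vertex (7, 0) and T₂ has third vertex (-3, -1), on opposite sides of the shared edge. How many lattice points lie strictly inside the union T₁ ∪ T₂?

35

The union is the simple quadrilateral with vertices (6, 7), (7, 0), (6, -1), (-3, -1) in order.
The shoelace formula gives twice the area as |[6·0 − 7·7] + [7·(-1) − 6·0] + [6·(-1) − (-3)·(-1)] + [(-3)·7 − 6·(-1)]| = 80, so the area is 40.
Along each edge there are gcd(|Δx|,|Δy|)+1 lattice points, so counting each shared vertex once the boundary has gcd(1,7) + gcd(1,1) + gcd(9,0) + gcd(9,8) = 1+1+9+1 = 12.
By Pick's theorem I = A − B/2 + 1 = 40 − 12/2 + 1 = 35.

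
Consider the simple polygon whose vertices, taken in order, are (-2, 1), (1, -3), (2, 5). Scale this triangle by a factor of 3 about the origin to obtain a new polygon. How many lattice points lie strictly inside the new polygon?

The shoelace formula gives twice the area as |[(-2)·(-3) − 1·1] + [1·5 − 2·(-3)] + [2·1 − (-2)·5]| = 28, so the area is 14.
The number of boundary lattice points is Σ gcd(|Δx|,|Δy|) = gcd(3,4) + gcd(1,8) + gcd(4,4) = 1+1+4 = 6.
Scaling by 3 multiplies the area by 3² = 9 (so the new area is 126) and multiplies the boundary lattice-point count by 3, giving 18.
By Pick's theorem, the interior count of the dilated polygon is 126 − 18/2 + 1 = 118.

118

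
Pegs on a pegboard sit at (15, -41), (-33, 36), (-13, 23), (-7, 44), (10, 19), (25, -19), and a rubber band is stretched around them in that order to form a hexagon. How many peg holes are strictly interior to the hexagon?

1743

By the shoelace formula, twice the signed area is |[15·36 − (-33)·(-41)] + [(-33)·23 − (-13)·36] + [(-13)·44 − (-7)·23] + [(-7)·19 − 10·44] + [10·(-19) − 25·19] + [25·(-41) − 15·(-19)]| = 3493, so the area is 3493/2.
The number of boundary lattice points is Σ gcd(|Δx|,|Δy|) = gcd(48,77) + gcd(20,13) + gcd(6,21) + gcd(17,25) + gcd(15,38) + gcd(10,22) = 1+1+3+1+1+2 = 9.
By Pick's theorem A = I + B/2 − 1, so I = 3493/2 − 9/2 + 1 = 1743.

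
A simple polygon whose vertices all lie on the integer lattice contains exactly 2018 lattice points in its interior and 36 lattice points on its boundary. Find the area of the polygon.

2035

By Pick's theorem, A = I + B/2 − 1 = 2018 + 36/2 − 1 = 2035.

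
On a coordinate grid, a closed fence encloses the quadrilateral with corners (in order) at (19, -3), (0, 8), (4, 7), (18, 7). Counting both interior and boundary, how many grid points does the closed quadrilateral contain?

By the shoelace formula, twice the signed area is |(19·8 − 0·(-3)) + (0·7 − 4·8) + (4·7 − 18·7) + (18·(-3) − 19·7)| = 165, so the area is 82.5.
The number of boundary lattice points is Σ gcd(|Δx|,|Δy|) = gcd(19,11) + gcd(4,1) + gcd(14,0) + gcd(1,10) = 1+1+14+1 = 17.
Pick's theorem gives I = A − B/2 + 1 = 82.5 − 17/2 + 1 = 75, so the closed region contains I + B = 75 + 17 = 92 lattice points.

92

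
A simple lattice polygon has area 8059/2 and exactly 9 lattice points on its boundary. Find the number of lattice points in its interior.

4026

From Pick's theorem, I = A − B/2 + 1 = 8059/2 − 9/2 + 1 = 4026.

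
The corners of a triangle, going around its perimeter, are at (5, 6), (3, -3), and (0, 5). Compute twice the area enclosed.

The shoelace formula gives twice the area as |(5·(-3) − 3·6) + (3·5 − 0·(-3)) + (0·6 − 5·5)| = 43, so the area is 21.5.

43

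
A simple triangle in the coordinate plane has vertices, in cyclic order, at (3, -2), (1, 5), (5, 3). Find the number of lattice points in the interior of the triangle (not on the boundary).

By the shoelace formula, twice the signed area is |[3·5 − 1·(-2)] + [1·3 − 5·5] + [5·(-2) − 3·3]| = 24, so the area is 12.
Summing gcd(|Δx|,|Δy|) over the edges gives the boundary count: gcd(2,7) + gcd(4,2) + gcd(2,5) = 1+2+1 = 4.
By Pick's theorem A = I + B/2 − 1, so I = 12 − 4/2 + 1 = 11.

11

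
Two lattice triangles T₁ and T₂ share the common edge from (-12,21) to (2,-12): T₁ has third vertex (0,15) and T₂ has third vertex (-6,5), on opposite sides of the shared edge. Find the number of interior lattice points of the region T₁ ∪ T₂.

The union is the simple quadrilateral with vertices (-12,21), (0,15), (2,-12), (-6,5) in order.
By the shoelace formula, twice the signed area is |[(-12)·15 − 0·21] + [0·(-12) − 2·15] + [2·5 − (-6)·(-12)] + [(-6)·21 − (-12)·5]| = 338, so the area is 169.
The number of boundary lattice points is Σ gcd(|Δx|,|Δy|) = gcd(12,6) + gcd(2,27) + gcd(8,17) + gcd(6,16) = 6+1+1+2 = 10.
By Pick's theorem I = A − B/2 + 1 = 169 − 10/2 + 1 = 165.

165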